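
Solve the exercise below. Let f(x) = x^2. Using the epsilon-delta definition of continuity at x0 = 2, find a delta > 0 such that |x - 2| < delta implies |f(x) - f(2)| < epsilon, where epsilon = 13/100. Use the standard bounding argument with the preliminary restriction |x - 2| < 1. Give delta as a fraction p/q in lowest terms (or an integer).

Factor: |x^2 - (2)^2| = |x - 2| * |x + 2|.
Impose |x - 2| < 1 first. Then |x + 2| = |(x - 2) + 2*(2)| <= |x - 2| + 2*|2| < 1 + 4 = 5.
So |x^2 - (2)^2| < delta * 5.
We need delta * 5 <= 13/100, i.e. delta <= 13/100/5 = 13/500.
Since 13/500 < 1, this is tighter than 1; take delta = 13/500.
So delta = 13/500 works.

13/500


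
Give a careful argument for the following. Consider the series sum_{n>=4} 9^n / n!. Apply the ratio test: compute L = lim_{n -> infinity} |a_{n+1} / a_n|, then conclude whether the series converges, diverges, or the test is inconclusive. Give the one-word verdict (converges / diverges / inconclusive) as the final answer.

Let a_n denote the general term. Form the ratio a_{n+1}/a_n and simplify:
a_{n+1}/a_n = 9/(n + 1)
Take the limit as n -> infinity: L = 0.
Since L = 0 < 1, the ratio test implies the series converges.

converges


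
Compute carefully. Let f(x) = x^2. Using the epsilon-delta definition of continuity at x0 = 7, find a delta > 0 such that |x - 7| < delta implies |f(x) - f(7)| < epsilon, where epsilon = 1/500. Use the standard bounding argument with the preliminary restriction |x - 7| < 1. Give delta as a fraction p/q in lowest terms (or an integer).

Factor: |x^2 - (7)^2| = |x - 7| * |x + 7|.
Impose |x - 7| < 1 first. Then |x + 7| = |(x - 7) + 2*(7)| <= |x - 7| + 2*|7| < 1 + 14 = 15.
So |x^2 - (7)^2| < delta * 15.
We need delta * 15 <= 1/500, i.e. delta <= 1/500/15 = 1/7500.
Since 1/7500 < 1, this is tighter than 1; take delta = 1/7500.
So delta = 1/7500 works.

1/7500


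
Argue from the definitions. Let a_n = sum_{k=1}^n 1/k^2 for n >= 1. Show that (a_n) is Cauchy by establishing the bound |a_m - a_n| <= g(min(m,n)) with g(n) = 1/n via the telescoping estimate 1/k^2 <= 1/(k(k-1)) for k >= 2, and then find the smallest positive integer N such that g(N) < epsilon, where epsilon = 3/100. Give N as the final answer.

For m > n >= 1: |a_m - a_n| = sum_{k=n+1}^m 1/k^2.
Use 1/k^2 <= 1/(k(k-1)) = 1/(k-1) - 1/k for k >= 2:
sum_{k=n+1}^m 1/k^2 <= sum_{k=n+1}^m (1/(k-1) - 1/k) = 1/n - 1/m <= 1/n.
By symmetry the same bound holds with n,m swapped, so |a_m - a_n| <= 1/min(m,n) = g(min(m,n)). Since g(n) -> 0, (a_n) is Cauchy.
Now solve g(N) < 3/100: 1/N < 3/100 <=> N > 1/(3/100) = 100/3.
The smallest integer strictly greater than 100/3 is N = 34.
Check: g(34) = 1/34 < 3/100; g(33) = 1/33 >= 3/100. So N = 34.

34


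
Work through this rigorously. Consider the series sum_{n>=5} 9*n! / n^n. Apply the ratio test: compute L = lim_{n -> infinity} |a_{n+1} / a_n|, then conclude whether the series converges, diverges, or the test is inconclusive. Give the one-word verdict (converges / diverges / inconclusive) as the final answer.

Let a_n denote the general term. Form the ratio a_{n+1}/a_n and simplify:
a_{n+1}/a_n = (n/(n + 1))^n
Take the limit as n -> infinity: L = exp(-1).
Since L = exp(-1) < 1, the ratio test implies the series converges.

converges


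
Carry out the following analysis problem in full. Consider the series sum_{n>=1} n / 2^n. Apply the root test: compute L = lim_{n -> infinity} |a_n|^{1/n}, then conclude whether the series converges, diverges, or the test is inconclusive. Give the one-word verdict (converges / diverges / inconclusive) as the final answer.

Let a_n denote the general term. Form |a_n|^(1/n) and simplify:
|a_n|^(1/n) = n^(1/n)/2
Take the limit as n -> infinity: L = 1/2.
Since L = 1/2 < 1, the root test implies convergence.

converges


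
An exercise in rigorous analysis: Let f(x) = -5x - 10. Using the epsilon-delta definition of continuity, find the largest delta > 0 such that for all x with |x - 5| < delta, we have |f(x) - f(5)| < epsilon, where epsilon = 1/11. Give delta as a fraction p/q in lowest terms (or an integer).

We compute f(5) = -5*(5) - 10 = -35.
|f(x) - f(5)| = |-5x - 10 - (-35)| = |-5(x - 5)| = 5|x - 5|.
We need 5|x - 5| < 1/11, i.e. |x - 5| < 1/11 / 5 = 1/55.
So any delta <= 1/55 works. Conversely, if delta > 1/55, then x = 5 + 1/55 satisfies |x - 5| = 1/55 < delta but |f(x) - f(5)| = 5 * 1/55 = 1/11, which is not < 1/11; so no larger delta works.
Hence the largest such delta is 1/55.

1/55


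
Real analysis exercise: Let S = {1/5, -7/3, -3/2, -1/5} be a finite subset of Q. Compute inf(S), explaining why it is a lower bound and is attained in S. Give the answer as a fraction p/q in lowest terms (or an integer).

S is finite, so inf(S) = min(S).
Sorted increasing:
-7/3, -3/2, -1/5, 1/5
The extremum is -7/3.
For every x in S, x >= -7/3. And -7/3 is in S, so it is attained.
Therefore inf(S) = -7/3.

-7/3


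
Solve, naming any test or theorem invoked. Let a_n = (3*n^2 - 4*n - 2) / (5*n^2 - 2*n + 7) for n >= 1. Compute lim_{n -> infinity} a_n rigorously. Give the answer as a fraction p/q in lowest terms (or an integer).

Divide numerator and denominator by n^2, the highest power:
numerator / n^2 = 3 - 4/n - 2/n^2
denominator / n^2 = 5 - 2/n + 7/n^2
As n -> infinity, all terms of the form c/n^k (k >= 1) tend to 0.
So numerator / n^2 -> 3 and denominator / n^2 -> 5.
Therefore lim a_n = 3/5.

3/5


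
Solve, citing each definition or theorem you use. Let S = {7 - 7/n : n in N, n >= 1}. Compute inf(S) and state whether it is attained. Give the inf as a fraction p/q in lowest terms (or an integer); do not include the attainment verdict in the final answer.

Analysis:
- Values: 0, 7/2, 14/3, 21/4, ... strictly increasing.
- Minimum is 0 (n=1); inf = 0 (attained).
- 7 - 7/n -> 7 from below; sup = 7, not attained.
Conclusion: inf(S) = 0, attained in S.

0


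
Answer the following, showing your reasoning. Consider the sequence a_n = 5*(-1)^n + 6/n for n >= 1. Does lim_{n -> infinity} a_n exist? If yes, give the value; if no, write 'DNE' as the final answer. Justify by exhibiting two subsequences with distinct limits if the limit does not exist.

Examine the behaviour of a_n along subsequences.
a_{2k} = 5 + 6/(2k) -> 5. a_{2k+1} = -5 + 6/(2k+1) -> -5.
Since these two subsequential limits are 5 and -5, distinct, the full sequence cannot converge (a convergent sequence has all subsequences tending to the same limit). So lim a_n does not exist.

DNE


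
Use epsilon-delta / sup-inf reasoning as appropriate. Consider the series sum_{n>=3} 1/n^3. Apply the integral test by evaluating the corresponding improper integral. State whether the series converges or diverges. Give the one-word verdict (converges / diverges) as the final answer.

Let f(x) = x^(-3). Then f is positive, continuous, and decreasing on [3, infinity), so the integral test applies.
Compute the improper integral int_{3}^infinity f(x) dx:
  antiderivative F(x) = -1/(2*x^2).
  As x -> infinity, F(x) -> 0 (since p = 3 > 1).
  So int = F(infinity) - F(3) = 0 - (-1/18) = 1/18.
  Finite, so by the integral test, the series converges.

converges


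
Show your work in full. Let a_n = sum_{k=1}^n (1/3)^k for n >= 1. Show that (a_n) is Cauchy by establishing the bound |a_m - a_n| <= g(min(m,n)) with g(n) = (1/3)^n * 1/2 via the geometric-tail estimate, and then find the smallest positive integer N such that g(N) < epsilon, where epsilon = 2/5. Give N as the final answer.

For m > n >= 1: |a_m - a_n| = sum_{k=n+1}^m (1/3)^k < sum_{k=n+1}^infinity (1/3)^k = (1/3)^(n+1) / (1 - 1/3) = (1/3)^n * (1/3) * (3/2) = (1/3)^n * 1/2.
So g(n) = (1/3)^n / 2. Since g(n) -> 0, (a_n) is Cauchy.
Now solve g(N) < 2/5: (1/3)^N / 2 < 2/5 <=> 3^N > 1 / (2 * 2/5) = 5/4.
Check powers of 3: 3^0 = 1 <= 5/4, 3^1 = 3 > 5/4.
So the smallest such N is 1. Check: g(1) = 1/(2 * 3) = 1/6 < 2/5.

1


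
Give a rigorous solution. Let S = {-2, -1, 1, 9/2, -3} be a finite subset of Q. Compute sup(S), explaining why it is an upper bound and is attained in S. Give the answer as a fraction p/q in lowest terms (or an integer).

S is finite, so sup(S) = max(S).
Sorted decreasing:
9/2, 1, -1, -2, -3
The extremum is 9/2.
For every x in S, x <= 9/2. And 9/2 is in S, so it is attained.
Therefore sup(S) = 9/2.

9/2


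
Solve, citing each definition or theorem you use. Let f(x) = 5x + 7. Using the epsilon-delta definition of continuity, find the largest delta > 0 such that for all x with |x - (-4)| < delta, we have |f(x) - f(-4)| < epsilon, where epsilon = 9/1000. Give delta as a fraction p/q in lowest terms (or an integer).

We compute f(-4) = 5*(-4) + 7 = -13.
|f(x) - f(-4)| = |5x + 7 - (-13)| = |5(x - (-4))| = 5|x - (-4)|.
We need 5|x - (-4)| < 9/1000, i.e. |x - (-4)| < 9/1000 / 5 = 9/5000.
So any delta <= 9/5000 works. Conversely, if delta > 9/5000, then x = -4 + 9/5000 satisfies |x - (-4)| = 9/5000 < delta but |f(x) - f(-4)| = 5 * 9/5000 = 9/1000, which is not < 9/1000; so no larger delta works.
Hence the largest such delta is 9/5000.

9/5000


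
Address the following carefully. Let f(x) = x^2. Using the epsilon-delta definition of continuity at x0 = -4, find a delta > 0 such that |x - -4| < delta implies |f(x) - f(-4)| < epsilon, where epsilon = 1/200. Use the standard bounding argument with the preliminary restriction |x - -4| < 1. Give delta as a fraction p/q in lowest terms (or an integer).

Factor: |x^2 - (-4)^2| = |x - -4| * |x + -4|.
Impose |x - -4| < 1 first. Then |x + -4| = |(x - -4) + 2*(-4)| <= |x - -4| + 2*|-4| < 1 + 8 = 9.
So |x^2 - (-4)^2| < delta * 9.
We need delta * 9 <= 1/200, i.e. delta <= 1/200/9 = 1/1800.
Since 1/1800 < 1, this is tighter than 1; take delta = 1/1800.
So delta = 1/1800 works.

1/1800


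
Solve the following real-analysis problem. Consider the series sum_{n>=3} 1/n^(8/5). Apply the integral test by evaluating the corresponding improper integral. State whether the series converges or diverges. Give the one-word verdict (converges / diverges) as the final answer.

Let f(x) = x^(-8/5). Then f is positive, continuous, and decreasing on [3, infinity), so the integral test applies.
Compute the improper integral int_{3}^infinity f(x) dx:
  antiderivative F(x) = -5/(3*x^(3/5)).
  As x -> infinity, F(x) -> 0 (since p = 8/5 > 1).
  So int = F(infinity) - F(3) = 0 - (-5*3^(2/5)/9) = 5*3^(2/5)/9.
  Finite, so by the integral test, the series converges.

converges


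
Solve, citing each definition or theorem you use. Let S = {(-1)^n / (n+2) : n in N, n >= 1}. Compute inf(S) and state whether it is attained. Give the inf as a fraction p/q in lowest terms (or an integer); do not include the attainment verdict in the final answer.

Analysis:
- Values: -1/3, 1/4, -1/5, 1/6, -1/7, ...
- Positive terms (even n): 1/(2+2), 1/(4+2), ... decreasing -> max = 1/4 (n=2).
- Negative terms (odd n): -1/(1+2), -1/(3+2), ... increasing -> min = -1/3 (n=1).
- So sup = 1/4 (attained at n=2); inf = -1/3 (attained at n=1).
Conclusion: inf(S) = -1/3, attained in S.

-1/3


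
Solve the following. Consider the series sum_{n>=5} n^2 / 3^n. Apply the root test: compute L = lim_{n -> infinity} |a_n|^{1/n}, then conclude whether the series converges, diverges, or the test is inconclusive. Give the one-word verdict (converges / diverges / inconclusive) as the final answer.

Let a_n denote the general term. Form |a_n|^(1/n) and simplify:
|a_n|^(1/n) = n^(2/n)/3
Take the limit as n -> infinity: L = 1/3.
Since L = 1/3 < 1, the root test implies convergence.

converges


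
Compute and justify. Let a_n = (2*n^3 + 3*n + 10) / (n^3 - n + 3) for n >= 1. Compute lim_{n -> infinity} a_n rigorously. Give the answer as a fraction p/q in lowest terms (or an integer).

Divide numerator and denominator by n^3, the highest power:
numerator / n^3 = 2 + 3/n^2 + 10/n^3
denominator / n^3 = 1 - 1/n^2 + 3/n^3
As n -> infinity, all terms of the form c/n^k (k >= 1) tend to 0.
So numerator / n^3 -> 2 and denominator / n^3 -> 1.
Therefore lim a_n = 2.

2


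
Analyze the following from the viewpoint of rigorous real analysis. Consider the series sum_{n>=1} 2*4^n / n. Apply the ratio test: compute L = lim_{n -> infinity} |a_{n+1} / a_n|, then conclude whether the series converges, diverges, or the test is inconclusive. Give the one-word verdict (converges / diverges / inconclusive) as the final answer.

Let a_n denote the general term. Form the ratio a_{n+1}/a_n and simplify:
a_{n+1}/a_n = 4*n/(n + 1)
Take the limit as n -> infinity: L = 4.
Since L = 4 > 1 (or L = infinity), the ratio test implies the series diverges.

diverges


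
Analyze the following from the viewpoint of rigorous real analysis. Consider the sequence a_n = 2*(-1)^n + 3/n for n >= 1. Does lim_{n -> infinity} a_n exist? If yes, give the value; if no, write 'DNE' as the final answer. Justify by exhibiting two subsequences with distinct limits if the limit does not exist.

Examine the behaviour of a_n along subsequences.
a_{2k} = 2 + 3/(2k) -> 2. a_{2k+1} = -2 + 3/(2k+1) -> -2.
Since these two subsequential limits are 2 and -2, distinct, the full sequence cannot converge (a convergent sequence has all subsequences tending to the same limit). So lim a_n does not exist.

DNE


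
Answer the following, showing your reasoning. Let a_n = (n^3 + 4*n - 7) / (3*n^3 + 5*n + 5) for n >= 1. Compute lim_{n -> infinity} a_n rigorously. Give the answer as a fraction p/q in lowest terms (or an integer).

Divide numerator and denominator by n^3, the highest power:
numerator / n^3 = 1 + 4/n^2 - 7/n^3
denominator / n^3 = 3 + 5/n^2 + 5/n^3
As n -> infinity, all terms of the form c/n^k (k >= 1) tend to 0.
So numerator / n^3 -> 1 and denominator / n^3 -> 3.
Therefore lim a_n = 1/3.

1/3


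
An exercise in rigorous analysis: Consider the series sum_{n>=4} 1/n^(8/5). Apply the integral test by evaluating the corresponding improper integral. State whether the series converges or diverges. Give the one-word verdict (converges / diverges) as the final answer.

Let f(x) = x^(-8/5). Then f is positive, continuous, and decreasing on [4, infinity), so the integral test applies.
Compute the improper integral int_{4}^infinity f(x) dx:
  antiderivative F(x) = -5/(3*x^(3/5)).
  As x -> infinity, F(x) -> 0 (since p = 8/5 > 1).
  So int = F(infinity) - F(4) = 0 - (-5*2^(4/5)/12) = 5*2^(4/5)/12.
  Finite, so by the integral test, the series converges.

converges


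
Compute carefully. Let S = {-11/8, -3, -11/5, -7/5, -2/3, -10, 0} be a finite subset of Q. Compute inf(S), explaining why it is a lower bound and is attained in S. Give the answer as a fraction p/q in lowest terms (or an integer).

S is finite, so inf(S) = min(S).
Sorted increasing:
-10, -3, -11/5, -7/5, -11/8, -2/3, 0
The extremum is -10.
For every x in S, x >= -10. And -10 is in S, so it is attained.
Therefore inf(S) = -10.

-10


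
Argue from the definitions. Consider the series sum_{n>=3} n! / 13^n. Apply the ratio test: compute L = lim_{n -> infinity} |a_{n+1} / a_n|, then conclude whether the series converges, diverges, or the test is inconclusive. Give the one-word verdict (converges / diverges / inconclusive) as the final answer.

Let a_n denote the general term. Form the ratio a_{n+1}/a_n and simplify:
a_{n+1}/a_n = n/13 + 1/13
Take the limit as n -> infinity: L = infinity.
Since L = infinity > 1 (or L = infinity), the ratio test implies the series diverges.

diverges


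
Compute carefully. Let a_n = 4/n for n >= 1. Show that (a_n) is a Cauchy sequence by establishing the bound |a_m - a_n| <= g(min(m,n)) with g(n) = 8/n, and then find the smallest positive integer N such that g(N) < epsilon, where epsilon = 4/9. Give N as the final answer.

For any m, n >= 1, by the triangle inequality:
|a_m - a_n| = |4/m - 4/n| <= 4*1/m + 4*1/n <= 8/min(m,n).
So g(n) = 8/n bounds the Cauchy difference. Since g(n) -> 0, (a_n) is Cauchy.
Now solve g(N) < 4/9: 8/N < 4/9 <=> N > 8 / (4/9) = 18.
The smallest integer strictly greater than 18 is N = 19.
Check: g(19) = 8/19 = 8/19 < 4/9; g(18) = 4/9 >= 4/9. So N = 19.

19


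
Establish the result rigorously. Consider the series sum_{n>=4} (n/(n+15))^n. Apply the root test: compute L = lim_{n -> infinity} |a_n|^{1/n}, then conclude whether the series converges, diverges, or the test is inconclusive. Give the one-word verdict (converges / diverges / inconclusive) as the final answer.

Let a_n denote the general term. Form |a_n|^(1/n) and simplify:
|a_n|^(1/n) = n/(n + 15)
Take the limit as n -> infinity: L = 1.
Since L = 1, the root test is inconclusive. (In fact a_n = (n/(n+15))^n -> e^(-15) != 0, so the nth-term test shows divergence; but the root test itself gives no conclusion.)

inconclusive


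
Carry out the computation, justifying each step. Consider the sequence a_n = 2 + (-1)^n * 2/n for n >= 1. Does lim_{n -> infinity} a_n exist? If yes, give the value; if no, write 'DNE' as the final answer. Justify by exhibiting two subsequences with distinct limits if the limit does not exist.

Examine the behaviour of a_n along subsequences.
Even-n subsequence a_{2k} = 2 + 2/(2k) -> 2. Odd-n subsequence a_{2k+1} = 2 - 2/(2k+1) -> 2. Both tend to 2, which suggests the limit is 2; verify directly.
|a_n - 2| = |(-1)^n * 2/n| = 2/n for every n >= 1.
Given epsilon > 0, choose a positive integer N > 2/epsilon. Then for all n >= N, |a_n - 2| = 2/n <= 2/N < epsilon.
So by the definition of the limit, lim a_n exists and equals 2.

2


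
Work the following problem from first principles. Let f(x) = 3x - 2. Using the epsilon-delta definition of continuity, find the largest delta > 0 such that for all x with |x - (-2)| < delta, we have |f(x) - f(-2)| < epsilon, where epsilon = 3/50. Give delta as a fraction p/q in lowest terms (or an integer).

We compute f(-2) = 3*(-2) - 2 = -8.
|f(x) - f(-2)| = |3x - 2 - (-8)| = |3(x - (-2))| = 3|x - (-2)|.
We need 3|x - (-2)| < 3/50, i.e. |x - (-2)| < 3/50 / 3 = 1/50.
So any delta <= 1/50 works. Conversely, if delta > 1/50, then x = -2 + 1/50 satisfies |x - (-2)| = 1/50 < delta but |f(x) - f(-2)| = 3 * 1/50 = 3/50, which is not < 3/50; so no larger delta works.
Hence the largest such delta is 1/50.

1/50


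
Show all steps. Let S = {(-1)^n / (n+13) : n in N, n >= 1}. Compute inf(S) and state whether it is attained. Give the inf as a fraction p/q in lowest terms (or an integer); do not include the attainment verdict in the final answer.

Analysis:
- Values: -1/14, 1/15, -1/16, 1/17, -1/18, ...
- Positive terms (even n): 1/(2+13), 1/(4+13), ... decreasing -> max = 1/15 (n=2).
- Negative terms (odd n): -1/(1+13), -1/(3+13), ... increasing -> min = -1/14 (n=1).
- So sup = 1/15 (attained at n=2); inf = -1/14 (attained at n=1).
Conclusion: inf(S) = -1/14, attained in S.

-1/14


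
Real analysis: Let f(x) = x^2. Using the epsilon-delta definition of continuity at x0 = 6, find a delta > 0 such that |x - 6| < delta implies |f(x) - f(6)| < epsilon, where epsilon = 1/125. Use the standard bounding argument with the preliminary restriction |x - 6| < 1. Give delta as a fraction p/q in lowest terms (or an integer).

Factor: |x^2 - (6)^2| = |x - 6| * |x + 6|.
Impose |x - 6| < 1 first. Then |x + 6| = |(x - 6) + 2*(6)| <= |x - 6| + 2*|6| < 1 + 12 = 13.
So |x^2 - (6)^2| < delta * 13.
We need delta * 13 <= 1/125, i.e. delta <= 1/125/13 = 1/1625.
Since 1/1625 < 1, this is tighter than 1; take delta = 1/1625.
So delta = 1/1625 works.

1/1625


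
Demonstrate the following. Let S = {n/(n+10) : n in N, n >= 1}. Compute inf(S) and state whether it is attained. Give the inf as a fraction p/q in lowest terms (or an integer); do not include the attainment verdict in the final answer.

Analysis:
- Values: 1/11, 1/6, 3/13, 2/7, ... strictly increasing.
- Minimum is 1/11 (n=1); inf = 1/11 (attained).
- n/(n+10) = 1 - 10/(n+10) -> 1 from below as n -> infinity, and never equals 1.
- So sup = 1 (not attained).
Conclusion: inf(S) = 1/11, attained in S.

1/11


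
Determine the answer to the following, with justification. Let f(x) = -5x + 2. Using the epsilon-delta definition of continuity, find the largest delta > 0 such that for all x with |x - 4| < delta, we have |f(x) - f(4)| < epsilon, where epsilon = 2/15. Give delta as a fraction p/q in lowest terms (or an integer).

We compute f(4) = -5*(4) + 2 = -18.
|f(x) - f(4)| = |-5x + 2 - (-18)| = |-5(x - 4)| = 5|x - 4|.
We need 5|x - 4| < 2/15, i.e. |x - 4| < 2/15 / 5 = 2/75.
So any delta <= 2/75 works. Conversely, if delta > 2/75, then x = 4 + 2/75 satisfies |x - 4| = 2/75 < delta but |f(x) - f(4)| = 5 * 2/75 = 2/15, which is not < 2/15; so no larger delta works.
Hence the largest such delta is 2/75.

2/75


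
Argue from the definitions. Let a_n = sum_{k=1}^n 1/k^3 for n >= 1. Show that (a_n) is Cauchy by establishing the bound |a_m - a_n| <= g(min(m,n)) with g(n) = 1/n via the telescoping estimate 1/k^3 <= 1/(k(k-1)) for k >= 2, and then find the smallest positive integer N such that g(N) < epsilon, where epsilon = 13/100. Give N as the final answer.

For m > n >= 1: |a_m - a_n| = sum_{k=n+1}^m 1/k^3.
Use 1/k^3 <= 1/(k(k-1)) = 1/(k-1) - 1/k for k >= 2 (which holds since k^3 >= k^2 >= k(k-1) for k >= 2):
sum_{k=n+1}^m 1/k^3 <= sum_{k=n+1}^m (1/(k-1) - 1/k) = 1/n - 1/m <= 1/n.
By symmetry the same bound holds with n,m swapped, so |a_m - a_n| <= 1/min(m,n) = g(min(m,n)). Since g(n) -> 0, (a_n) is Cauchy.
Now solve g(N) < 13/100: 1/N < 13/100 <=> N > 1/(13/100) = 100/13.
The smallest integer strictly greater than 100/13 is N = 8.
Check: g(8) = 1/8 < 13/100; g(7) = 1/7 >= 13/100. So N = 8.

8


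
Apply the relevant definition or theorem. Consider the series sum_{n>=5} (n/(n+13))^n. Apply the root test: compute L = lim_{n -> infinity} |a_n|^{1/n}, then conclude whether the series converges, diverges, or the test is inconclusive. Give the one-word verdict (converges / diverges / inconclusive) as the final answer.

Let a_n denote the general term. Form |a_n|^(1/n) and simplify:
|a_n|^(1/n) = n/(n + 13)
Take the limit as n -> infinity: L = 1.
Since L = 1, the root test is inconclusive. (In fact a_n = (n/(n+13))^n -> e^(-13) != 0, so the nth-term test shows divergence; but the root test itself gives no conclusion.)

inconclusive


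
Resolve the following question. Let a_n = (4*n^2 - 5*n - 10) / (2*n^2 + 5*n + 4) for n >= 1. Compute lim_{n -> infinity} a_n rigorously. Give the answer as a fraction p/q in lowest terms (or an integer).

Divide numerator and denominator by n^2, the highest power:
numerator / n^2 = 4 - 5/n - 10/n^2
denominator / n^2 = 2 + 5/n + 4/n^2
As n -> infinity, all terms of the form c/n^k (k >= 1) tend to 0.
So numerator / n^2 -> 4 and denominator / n^2 -> 2.
Therefore lim a_n = 2.

2


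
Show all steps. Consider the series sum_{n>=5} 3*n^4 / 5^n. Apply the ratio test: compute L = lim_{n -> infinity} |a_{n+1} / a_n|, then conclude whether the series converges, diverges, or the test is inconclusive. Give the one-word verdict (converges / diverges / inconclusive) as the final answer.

Let a_n denote the general term. Form the ratio a_{n+1}/a_n and simplify:
a_{n+1}/a_n = (n + 1)^4/(5*n^4)
Take the limit as n -> infinity: L = 1/5.
Since L = 1/5 < 1, the ratio test implies the series converges.

converges


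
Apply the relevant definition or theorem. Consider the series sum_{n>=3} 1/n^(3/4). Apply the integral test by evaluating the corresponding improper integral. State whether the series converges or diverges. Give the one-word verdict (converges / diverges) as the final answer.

Let f(x) = x^(-3/4). Then f is positive, continuous, and decreasing on [3, infinity), so the integral test applies.
Compute the improper integral int_{3}^infinity f(x) dx:
  antiderivative F(x) = 4*x^(1/4).
  As x -> infinity, F(x) -> infinity (since p = 3/4 < 1).
  So the integral diverges. By the integral test, the series diverges.

diverges


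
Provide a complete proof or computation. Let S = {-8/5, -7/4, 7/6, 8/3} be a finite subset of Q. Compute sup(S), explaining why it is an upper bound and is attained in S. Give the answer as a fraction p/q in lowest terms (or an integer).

S is finite, so sup(S) = max(S).
Sorted decreasing:
8/3, 7/6, -8/5, -7/4
The extremum is 8/3.
For every x in S, x <= 8/3. And 8/3 is in S, so it is attained.
Therefore sup(S) = 8/3.

8/3


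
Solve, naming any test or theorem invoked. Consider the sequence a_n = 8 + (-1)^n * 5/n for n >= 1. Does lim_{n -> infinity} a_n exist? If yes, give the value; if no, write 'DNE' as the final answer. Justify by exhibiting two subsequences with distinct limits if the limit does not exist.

Examine the behaviour of a_n along subsequences.
Even-n subsequence a_{2k} = 8 + 5/(2k) -> 8. Odd-n subsequence a_{2k+1} = 8 - 5/(2k+1) -> 8. Both tend to 8, which suggests the limit is 8; verify directly.
|a_n - 8| = |(-1)^n * 5/n| = 5/n for every n >= 1.
Given epsilon > 0, choose a positive integer N > 5/epsilon. Then for all n >= N, |a_n - 8| = 5/n <= 5/N < epsilon.
So by the definition of the limit, lim a_n exists and equals 8.

8


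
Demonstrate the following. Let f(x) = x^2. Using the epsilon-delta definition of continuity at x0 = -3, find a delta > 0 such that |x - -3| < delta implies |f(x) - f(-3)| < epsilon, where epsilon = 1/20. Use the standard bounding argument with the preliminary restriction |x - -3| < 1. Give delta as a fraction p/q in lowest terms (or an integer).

Factor: |x^2 - (-3)^2| = |x - -3| * |x + -3|.
Impose |x - -3| < 1 first. Then |x + -3| = |(x - -3) + 2*(-3)| <= |x - -3| + 2*|-3| < 1 + 6 = 7.
So |x^2 - (-3)^2| < delta * 7.
We need delta * 7 <= 1/20, i.e. delta <= 1/20/7 = 1/140.
Since 1/140 < 1, this is tighter than 1; take delta = 1/140.
So delta = 1/140 works.

1/140


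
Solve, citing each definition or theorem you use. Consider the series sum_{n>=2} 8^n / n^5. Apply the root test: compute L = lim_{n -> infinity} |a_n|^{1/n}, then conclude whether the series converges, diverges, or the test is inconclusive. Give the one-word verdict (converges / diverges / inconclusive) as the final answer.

Let a_n denote the general term. Form |a_n|^(1/n) and simplify:
|a_n|^(1/n) = 8/n^(5/n)
Take the limit as n -> infinity: L = 8.
Since L = 8 > 1, the root test implies divergence.

diverges


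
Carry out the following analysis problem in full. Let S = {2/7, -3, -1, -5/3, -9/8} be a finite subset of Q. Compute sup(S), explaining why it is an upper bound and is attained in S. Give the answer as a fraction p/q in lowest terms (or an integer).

S is finite, so sup(S) = max(S).
Sorted decreasing:
2/7, -1, -9/8, -5/3, -3
The extremum is 2/7.
For every x in S, x <= 2/7. And 2/7 is in S, so it is attained.
Therefore sup(S) = 2/7.

2/7


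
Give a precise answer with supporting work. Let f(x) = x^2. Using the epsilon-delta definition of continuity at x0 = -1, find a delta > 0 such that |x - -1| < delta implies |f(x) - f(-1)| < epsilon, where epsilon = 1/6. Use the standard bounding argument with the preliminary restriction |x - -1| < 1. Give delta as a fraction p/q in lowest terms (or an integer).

Factor: |x^2 - (-1)^2| = |x - -1| * |x + -1|.
Impose |x - -1| < 1 first. Then |x + -1| = |(x - -1) + 2*(-1)| <= |x - -1| + 2*|-1| < 1 + 2 = 3.
So |x^2 - (-1)^2| < delta * 3.
We need delta * 3 <= 1/6, i.e. delta <= 1/6/3 = 1/18.
Since 1/18 < 1, this is tighter than 1; take delta = 1/18.
So delta = 1/18 works.

1/18


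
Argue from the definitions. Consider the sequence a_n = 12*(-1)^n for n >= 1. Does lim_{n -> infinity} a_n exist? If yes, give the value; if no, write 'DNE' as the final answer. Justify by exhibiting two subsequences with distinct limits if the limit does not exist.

Examine the behaviour of a_n along subsequences.
Even-n subsequence a_{2k} = 12 -> 12. Odd-n subsequence a_{2k+1} = -12 -> -12.
Since these two subsequential limits are 12 and -12, distinct, the full sequence cannot converge (a convergent sequence has all subsequences tending to the same limit). So lim a_n does not exist.

DNE


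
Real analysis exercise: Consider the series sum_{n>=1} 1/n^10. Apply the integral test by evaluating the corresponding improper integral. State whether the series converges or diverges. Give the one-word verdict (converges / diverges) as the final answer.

Let f(x) = x^(-10). Then f is positive, continuous, and decreasing on [1, infinity), so the integral test applies.
Compute the improper integral int_{1}^infinity f(x) dx:
  antiderivative F(x) = -1/(9*x^9).
  As x -> infinity, F(x) -> 0 (since p = 10 > 1).
  So int = F(infinity) - F(1) = 0 - (-1/9) = 1/9.
  Finite, so by the integral test, the series converges.

converges


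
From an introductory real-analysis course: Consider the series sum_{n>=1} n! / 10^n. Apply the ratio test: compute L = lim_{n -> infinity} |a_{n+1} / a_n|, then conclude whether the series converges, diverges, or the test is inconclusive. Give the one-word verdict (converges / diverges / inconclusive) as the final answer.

Let a_n denote the general term. Form the ratio a_{n+1}/a_n and simplify:
a_{n+1}/a_n = n/10 + 1/10
Take the limit as n -> infinity: L = infinity.
Since L = infinity > 1 (or L = infinity), the ratio test implies the series diverges.

diverges


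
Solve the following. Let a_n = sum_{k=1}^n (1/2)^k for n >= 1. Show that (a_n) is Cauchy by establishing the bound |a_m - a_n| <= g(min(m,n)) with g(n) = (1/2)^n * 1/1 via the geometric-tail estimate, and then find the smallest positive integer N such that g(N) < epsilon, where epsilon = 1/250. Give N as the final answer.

For m > n >= 1: |a_m - a_n| = sum_{k=n+1}^m (1/2)^k < sum_{k=n+1}^infinity (1/2)^k = (1/2)^(n+1) / (1 - 1/2) = (1/2)^n * (1/2) * (2/1) = (1/2)^n * 1/1.
So g(n) = (1/2)^n / 1. Since g(n) -> 0, (a_n) is Cauchy.
Now solve g(N) < 1/250: (1/2)^N / 1 < 1/250 <=> 2^N > 1 / (1 * 1/250) = 250.
Check powers of 2: 2^7 = 128 <= 250, 2^8 = 256 > 250.
So the smallest such N is 8. Check: g(8) = 1/(1 * 256) = 1/256 < 1/250.

8


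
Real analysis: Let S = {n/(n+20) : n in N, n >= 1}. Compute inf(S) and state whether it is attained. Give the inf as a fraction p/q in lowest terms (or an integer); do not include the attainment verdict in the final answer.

Analysis:
- Values: 1/21, 1/11, 3/23, 1/6, ... strictly increasing.
- Minimum is 1/21 (n=1); inf = 1/21 (attained).
- n/(n+20) = 1 - 20/(n+20) -> 1 from below as n -> infinity, and never equals 1.
- So sup = 1 (not attained).
Conclusion: inf(S) = 1/21, attained in S.

1/21


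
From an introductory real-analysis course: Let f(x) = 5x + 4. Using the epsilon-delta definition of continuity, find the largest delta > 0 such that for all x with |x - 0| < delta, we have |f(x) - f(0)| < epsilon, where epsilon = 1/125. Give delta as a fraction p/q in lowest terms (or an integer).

We compute f(0) = 5*(0) + 4 = 4.
|f(x) - f(0)| = |5x + 4 - (4)| = |5(x - 0)| = 5|x - 0|.
We need 5|x - 0| < 1/125, i.e. |x - 0| < 1/125 / 5 = 1/625.
So any delta <= 1/625 works. Conversely, if delta > 1/625, then x = 0 + 1/625 satisfies |x - 0| = 1/625 < delta but |f(x) - f(0)| = 5 * 1/625 = 1/125, which is not < 1/125; so no larger delta works.
Hence the largest such delta is 1/625.

1/625


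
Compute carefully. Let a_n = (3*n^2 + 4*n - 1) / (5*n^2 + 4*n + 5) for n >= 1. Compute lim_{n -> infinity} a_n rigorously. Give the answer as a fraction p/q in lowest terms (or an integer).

Divide numerator and denominator by n^2, the highest power:
numerator / n^2 = 3 + 4/n - 1/n^2
denominator / n^2 = 5 + 4/n + 5/n^2
As n -> infinity, all terms of the form c/n^k (k >= 1) tend to 0.
So numerator / n^2 -> 3 and denominator / n^2 -> 5.
Therefore lim a_n = 3/5.

3/5


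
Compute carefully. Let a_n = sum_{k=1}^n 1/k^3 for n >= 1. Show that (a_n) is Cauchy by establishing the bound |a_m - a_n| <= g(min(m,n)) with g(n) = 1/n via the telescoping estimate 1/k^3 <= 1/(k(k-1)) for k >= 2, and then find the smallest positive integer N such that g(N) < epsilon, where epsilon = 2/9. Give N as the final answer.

For m > n >= 1: |a_m - a_n| = sum_{k=n+1}^m 1/k^3.
Use 1/k^3 <= 1/(k(k-1)) = 1/(k-1) - 1/k for k >= 2 (which holds since k^3 >= k^2 >= k(k-1) for k >= 2):
sum_{k=n+1}^m 1/k^3 <= sum_{k=n+1}^m (1/(k-1) - 1/k) = 1/n - 1/m <= 1/n.
By symmetry the same bound holds with n,m swapped, so |a_m - a_n| <= 1/min(m,n) = g(min(m,n)). Since g(n) -> 0, (a_n) is Cauchy.
Now solve g(N) < 2/9: 1/N < 2/9 <=> N > 1/(2/9) = 9/2.
The smallest integer strictly greater than 9/2 is N = 5.
Check: g(5) = 1/5 < 2/9; g(4) = 1/4 >= 2/9. So N = 5.

5


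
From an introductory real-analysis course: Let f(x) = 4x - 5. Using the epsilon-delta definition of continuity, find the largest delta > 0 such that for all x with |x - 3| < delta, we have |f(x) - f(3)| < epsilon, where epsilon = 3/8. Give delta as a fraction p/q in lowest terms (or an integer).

We compute f(3) = 4*(3) - 5 = 7.
|f(x) - f(3)| = |4x - 5 - (7)| = |4(x - 3)| = 4|x - 3|.
We need 4|x - 3| < 3/8, i.e. |x - 3| < 3/8 / 4 = 3/32.
So any delta <= 3/32 works. Conversely, if delta > 3/32, then x = 3 + 3/32 satisfies |x - 3| = 3/32 < delta but |f(x) - f(3)| = 4 * 3/32 = 3/8, which is not < 3/8; so no larger delta works.
Hence the largest such delta is 3/32.

3/32


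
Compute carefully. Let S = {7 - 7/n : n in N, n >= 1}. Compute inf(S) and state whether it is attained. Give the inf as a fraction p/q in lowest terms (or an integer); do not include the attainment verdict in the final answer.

Analysis:
- Values: 0, 7/2, 14/3, 21/4, ... strictly increasing.
- Minimum is 0 (n=1); inf = 0 (attained).
- 7 - 7/n -> 7 from below; sup = 7, not attained.
Conclusion: inf(S) = 0, attained in S.

0


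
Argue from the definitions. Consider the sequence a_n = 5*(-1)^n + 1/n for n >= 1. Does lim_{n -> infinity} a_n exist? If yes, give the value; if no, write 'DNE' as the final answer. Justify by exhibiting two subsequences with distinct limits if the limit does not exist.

Examine the behaviour of a_n along subsequences.
a_{2k} = 5 + 1/(2k) -> 5. a_{2k+1} = -5 + 1/(2k+1) -> -5.
Since these two subsequential limits are 5 and -5, distinct, the full sequence cannot converge (a convergent sequence has all subsequences tending to the same limit). So lim a_n does not exist.

DNE


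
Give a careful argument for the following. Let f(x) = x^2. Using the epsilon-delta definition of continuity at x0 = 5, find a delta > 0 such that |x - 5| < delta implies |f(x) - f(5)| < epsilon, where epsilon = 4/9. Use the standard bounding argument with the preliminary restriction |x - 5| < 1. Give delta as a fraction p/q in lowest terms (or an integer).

Factor: |x^2 - (5)^2| = |x - 5| * |x + 5|.
Impose |x - 5| < 1 first. Then |x + 5| = |(x - 5) + 2*(5)| <= |x - 5| + 2*|5| < 1 + 10 = 11.
So |x^2 - (5)^2| < delta * 11.
We need delta * 11 <= 4/9, i.e. delta <= 4/9/11 = 4/99.
Since 4/99 < 1, this is tighter than 1; take delta = 4/99.
So delta = 4/99 works.

4/99


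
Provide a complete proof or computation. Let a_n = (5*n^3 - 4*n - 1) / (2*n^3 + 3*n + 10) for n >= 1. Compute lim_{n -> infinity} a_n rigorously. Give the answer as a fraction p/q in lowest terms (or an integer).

Divide numerator and denominator by n^3, the highest power:
numerator / n^3 = 5 - 4/n^2 - 1/n^3
denominator / n^3 = 2 + 3/n^2 + 10/n^3
As n -> infinity, all terms of the form c/n^k (k >= 1) tend to 0.
So numerator / n^3 -> 5 and denominator / n^3 -> 2.
Therefore lim a_n = 5/2.

5/2


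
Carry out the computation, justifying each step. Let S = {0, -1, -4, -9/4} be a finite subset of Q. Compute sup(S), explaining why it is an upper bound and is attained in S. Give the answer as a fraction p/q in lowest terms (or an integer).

S is finite, so sup(S) = max(S).
Sorted decreasing:
0, -1, -9/4, -4
The extremum is 0.
For every x in S, x <= 0. And 0 is in S, so it is attained.
Therefore sup(S) = 0.

0


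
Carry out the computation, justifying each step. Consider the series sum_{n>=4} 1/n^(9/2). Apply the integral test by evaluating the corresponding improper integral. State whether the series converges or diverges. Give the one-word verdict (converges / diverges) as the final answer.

Let f(x) = x^(-9/2). Then f is positive, continuous, and decreasing on [4, infinity), so the integral test applies.
Compute the improper integral int_{4}^infinity f(x) dx:
  antiderivative F(x) = -2/(7*x^(7/2)).
  As x -> infinity, F(x) -> 0 (since p = 9/2 > 1).
  So int = F(infinity) - F(4) = 0 - (-1/448) = 1/448.
  Finite, so by the integral test, the series converges.

converges


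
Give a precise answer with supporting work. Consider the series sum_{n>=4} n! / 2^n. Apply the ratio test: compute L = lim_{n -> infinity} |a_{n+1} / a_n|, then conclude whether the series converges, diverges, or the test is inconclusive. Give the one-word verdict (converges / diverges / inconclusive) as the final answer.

Let a_n denote the general term. Form the ratio a_{n+1}/a_n and simplify:
a_{n+1}/a_n = n/2 + 1/2
Take the limit as n -> infinity: L = infinity.
Since L = infinity > 1 (or L = infinity), the ratio test implies the series diverges.

diverges


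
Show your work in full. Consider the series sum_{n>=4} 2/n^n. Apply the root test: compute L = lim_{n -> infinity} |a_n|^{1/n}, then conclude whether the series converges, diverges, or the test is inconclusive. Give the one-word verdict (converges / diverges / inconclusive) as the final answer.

Let a_n denote the general term. Form |a_n|^(1/n) and simplify:
|a_n|^(1/n) = 2^(1/n)/n
Take the limit as n -> infinity: L = 0.
Since L = 0 < 1, the root test implies convergence.

converges


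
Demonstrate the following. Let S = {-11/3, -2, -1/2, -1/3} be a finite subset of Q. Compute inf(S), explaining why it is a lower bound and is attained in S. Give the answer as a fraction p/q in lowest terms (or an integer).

S is finite, so inf(S) = min(S).
Sorted increasing:
-11/3, -2, -1/2, -1/3
The extremum is -11/3.
For every x in S, x >= -11/3. And -11/3 is in S, so it is attained.
Therefore inf(S) = -11/3.

-11/3


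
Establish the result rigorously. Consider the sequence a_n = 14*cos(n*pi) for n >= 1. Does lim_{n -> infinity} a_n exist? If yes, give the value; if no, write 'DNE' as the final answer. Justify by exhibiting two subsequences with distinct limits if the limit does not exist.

Examine the behaviour of a_n along subsequences.
cos(n*pi) = (-1)^n, so a_n = 14*(-1)^n. a_{2k} = 14 -> 14. a_{2k+1} = -14 -> -14.
Since these two subsequential limits are 14 and -14, distinct, the full sequence cannot converge (a convergent sequence has all subsequences tending to the same limit). So lim a_n does not exist.

DNE


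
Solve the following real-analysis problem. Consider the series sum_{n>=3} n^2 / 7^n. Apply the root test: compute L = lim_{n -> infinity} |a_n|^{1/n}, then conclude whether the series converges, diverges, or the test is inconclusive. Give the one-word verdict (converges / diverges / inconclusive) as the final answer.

Let a_n denote the general term. Form |a_n|^(1/n) and simplify:
|a_n|^(1/n) = n^(2/n)/7
Take the limit as n -> infinity: L = 1/7.
Since L = 1/7 < 1, the root test implies convergence.

converges


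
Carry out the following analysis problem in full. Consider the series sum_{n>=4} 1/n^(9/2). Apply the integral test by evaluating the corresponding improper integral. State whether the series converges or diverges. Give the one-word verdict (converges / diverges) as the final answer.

Let f(x) = x^(-9/2). Then f is positive, continuous, and decreasing on [4, infinity), so the integral test applies.
Compute the improper integral int_{4}^infinity f(x) dx:
  antiderivative F(x) = -2/(7*x^(7/2)).
  As x -> infinity, F(x) -> 0 (since p = 9/2 > 1).
  So int = F(infinity) - F(4) = 0 - (-1/448) = 1/448.
  Finite, so by the integral test, the series converges.

converges


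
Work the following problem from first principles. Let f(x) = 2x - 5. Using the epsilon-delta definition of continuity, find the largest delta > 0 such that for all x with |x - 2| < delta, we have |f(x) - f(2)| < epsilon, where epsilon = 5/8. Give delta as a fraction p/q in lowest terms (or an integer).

We compute f(2) = 2*(2) - 5 = -1.
|f(x) - f(2)| = |2x - 5 - (-1)| = |2(x - 2)| = 2|x - 2|.
We need 2|x - 2| < 5/8, i.e. |x - 2| < 5/8 / 2 = 5/16.
So any delta <= 5/16 works. Conversely, if delta > 5/16, then x = 2 + 5/16 satisfies |x - 2| = 5/16 < delta but |f(x) - f(2)| = 2 * 5/16 = 5/8, which is not < 5/8; so no larger delta works.
Hence the largest such delta is 5/16.

5/16
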